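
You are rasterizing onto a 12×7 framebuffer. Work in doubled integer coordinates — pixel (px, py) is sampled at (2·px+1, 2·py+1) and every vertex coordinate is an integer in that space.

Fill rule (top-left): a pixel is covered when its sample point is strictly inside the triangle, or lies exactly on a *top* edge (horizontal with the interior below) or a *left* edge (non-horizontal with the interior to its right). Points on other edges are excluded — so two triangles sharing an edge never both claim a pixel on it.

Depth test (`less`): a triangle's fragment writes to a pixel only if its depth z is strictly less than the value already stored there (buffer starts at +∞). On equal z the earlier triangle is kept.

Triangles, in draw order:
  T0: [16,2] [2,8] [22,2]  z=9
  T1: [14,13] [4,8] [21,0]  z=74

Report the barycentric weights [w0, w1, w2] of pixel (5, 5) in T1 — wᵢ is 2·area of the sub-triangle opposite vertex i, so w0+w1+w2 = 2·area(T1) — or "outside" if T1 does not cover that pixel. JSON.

T0:
  2·area = 36  (B↔C swapped to make it positive)
  edge (16, 2)→(22, 2): d=(6,0) top-left  bias=+0
  edge (22, 2)→(2, 8): d=(-20,6) right/bottom  bias=-1
  edge (2, 8)→(16, 2): d=(14,-6) top-left  bias=+0
    (7,1)@(15, 3): e=[6,22,8] → █
    (8,1)@(17, 3): e=[6,10,20] → █
    (9,1)@(19, 3): e=[6,-2,32] → ·
    (4,2)@(9, 5): e=[18,18,0] → █  [on edge]
    (5,2)@(11, 5): e=[18,6,12] → █
    (6,2)@(13, 5): e=[18,-6,24] → ·
    (7,2)@(15, 5): e=[18,-18,36] → ·
    (8,2)@(17, 5): e=[18,-30,48] → ·
    (2,3)@(5, 7): e=[30,2,4] → █
    (3,3)@(7, 7): e=[30,-10,16] → ·
    (4,3)@(9, 7): e=[30,-22,28] → ·
    (5,3)@(11, 7): e=[30,-34,40] → ·
  covered (5 px):
    · · · · · · · · · · · ·
    · · · · · · · █ █ · · ·
    · · · · █ █ · · · · · ·
    · · █ · · · · · · · · ·
    · · · · · · · · · · · ·
    · · · · · · · · · · · ·
    · · · · · · · · · · · ·
T1:
  2·area = 165
  edge (14, 13)→(4, 8): d=(-10,-5) top-left  bias=+0
  edge (4, 8)→(21, 0): d=(17,-8) top-left  bias=+0
  edge (21, 0)→(14, 13): d=(-7,13) right/bottom  bias=-1
    (9,0)@(19, 1): e=[145,1,19] → █
    (10,0)@(21, 1): e=[155,17,-7] → ·
    (7,1)@(15, 3): e=[105,3,57] → █
    (8,1)@(17, 3): e=[115,19,31] → █
    (10,1)@(21, 3): e=[135,51,-21] → ·
    (5,2)@(11, 5): e=[65,5,95] → █
    (6,2)@(13, 5): e=[75,21,69] → █
    (9,2)@(19, 5): e=[105,69,-9] → ·
    (3,3)@(7, 7): e=[25,7,133] → █
    (4,3)@(9, 7): e=[35,23,107] → █
    (9,3)@(19, 7): e=[85,103,-23] → ·
    (3,4)@(7, 9): e=[5,41,119] → █
  covered (22 px):
    · · · · · · · · · █ · ·
    · · · · · · · █ █ █ · ·
    · · · · · █ █ █ █ · · ·
    · · · █ █ █ █ █ █ · · ·
    · · · █ █ █ █ █ · · · ·
    · · · · · █ █ █ · · · ·
    · · · · · · · · · · · ·

Answer: [107,53,5]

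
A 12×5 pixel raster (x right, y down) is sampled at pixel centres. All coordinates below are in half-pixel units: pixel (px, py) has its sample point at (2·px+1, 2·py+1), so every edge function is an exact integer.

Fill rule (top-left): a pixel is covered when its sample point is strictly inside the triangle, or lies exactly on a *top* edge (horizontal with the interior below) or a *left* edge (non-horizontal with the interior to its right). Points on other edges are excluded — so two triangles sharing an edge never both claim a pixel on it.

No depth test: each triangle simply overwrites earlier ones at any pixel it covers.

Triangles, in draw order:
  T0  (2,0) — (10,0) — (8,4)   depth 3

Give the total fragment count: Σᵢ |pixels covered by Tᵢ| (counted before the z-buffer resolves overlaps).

T0:
  2·area = 32
  edge (2, 0)→(10, 0): d=(8,0) top-left  bias=+0
  edge (10, 0)→(8, 4): d=(-2,4) right/bottom  bias=-1
  edge (8, 4)→(2, 0): d=(-6,-4) top-left  bias=+0
    (2,0)@(5, 1): e=[8,18,6] → X
    (3,0)@(7, 1): e=[8,10,14] → X
    (4,0)@(9, 1): e=[8,2,22] → X
    (5,0)@(11, 1): e=[8,-6,30] → .
    (2,1)@(5, 3): e=[24,14,-6] → .
    (3,1)@(7, 3): e=[24,6,2] → X
    (4,1)@(9, 3): e=[24,-2,10] → .
    (3,2)@(7, 5): e=[40,2,-10] → .
  covered (4 px):
    . . X X X . . . . . . .
    . . . X . . . . . . . .
    . . . . . . . . . . . .
    . . . . . . . . . . . .
    . . . . . . . . . . . .

Final: 4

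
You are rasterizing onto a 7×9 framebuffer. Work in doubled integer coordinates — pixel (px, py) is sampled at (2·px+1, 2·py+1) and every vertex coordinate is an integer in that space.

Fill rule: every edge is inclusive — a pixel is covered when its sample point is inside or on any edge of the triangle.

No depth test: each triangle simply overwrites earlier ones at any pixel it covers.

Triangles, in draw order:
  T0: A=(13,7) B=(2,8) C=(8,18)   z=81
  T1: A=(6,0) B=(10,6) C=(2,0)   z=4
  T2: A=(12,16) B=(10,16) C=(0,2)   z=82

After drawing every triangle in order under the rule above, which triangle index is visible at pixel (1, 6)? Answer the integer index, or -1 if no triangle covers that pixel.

T0:
  2·area = 116  (B↔C swapped to make it positive)
  edge (13, 7)→(8, 18): d=(-5,11) inclusive
  edge (8, 18)→(2, 8): d=(-6,-10) inclusive
  edge (2, 8)→(13, 7): d=(11,-1) inclusive
    (6,3)@(13, 7): e=[0,116,0] → X  [on edge]
    (1,4)@(3, 9): e=[100,4,12] → X
    (2,4)@(5, 9): e=[78,24,14] → X
    (3,4)@(7, 9): e=[56,44,16] → X
    (4,4)@(9, 9): e=[34,64,18] → X
    (5,4)@(11, 9): e=[12,84,20] → X
    (6,4)@(13, 9): e=[-10,104,22] → .
    (1,5)@(3, 11): e=[90,-8,34] → .
    (2,5)@(5, 11): e=[68,12,36] → X
    (6,5)@(13, 11): e=[-20,92,44] → .
    (2,6)@(5, 13): e=[58,0,58] → X  [on edge]
    (5,6)@(11, 13): e=[-8,60,64] → .
  covered (15 px):
    . . . . . . .
    . . . . . . .
    . . . . . . .
    . . . . . . X
    . X X X X X .
    . . X X X X .
    . . X X X . .
    . . . X X . .
    . . . . . . .
T1:
  2·area = 24
  edge (6, 0)→(10, 6): d=(4,6) inclusive
  edge (10, 6)→(2, 0): d=(-8,-6) inclusive
  edge (2, 0)→(6, 0): d=(4,0) inclusive
    (2,0)@(5, 1): e=[10,10,4] → X
    (3,0)@(7, 1): e=[-2,22,4] → .
    (2,1)@(5, 3): e=[18,-6,12] → .
    (3,1)@(7, 3): e=[6,6,12] → X
    (4,1)@(9, 3): e=[-6,18,12] → .
    (3,2)@(7, 5): e=[14,-10,20] → .
    (4,2)@(9, 5): e=[2,2,20] → X
    (5,2)@(11, 5): e=[-10,14,20] → .
    (4,3)@(9, 7): e=[10,-14,28] → .
  covered (3 px):
    . . X . . . .
    . . . X . . .
    . . . . X . .
    . . . . . . .
    . . . . . . .
    . . . . . . .
    . . . . . . .
    . . . . . . .
    . . . . . . .
T2:
  2·area = 28
  edge (12, 16)→(10, 16): d=(-2,0) inclusive
  edge (10, 16)→(0, 2): d=(-10,-14) inclusive
  edge (0, 2)→(12, 16): d=(12,14) inclusive
    (2,4)@(5, 9): e=[14,0,14] → X  [on edge]
    (3,4)@(7, 9): e=[14,28,-14] → .
    (2,5)@(5, 11): e=[10,-20,38] → .
    (3,5)@(7, 11): e=[10,8,10] → X
    (4,5)@(9, 11): e=[10,36,-18] → .
    (3,6)@(7, 13): e=[6,-12,34] → .
    (4,6)@(9, 13): e=[6,16,6] → X
    (5,6)@(11, 13): e=[6,44,-22] → .
    (4,7)@(9, 15): e=[2,-4,30] → .
    (5,7)@(11, 15): e=[2,24,2] → X
    (6,7)@(13, 15): e=[2,52,-26] → .
    (5,8)@(11, 17): e=[-2,4,26] → .
  covered (4 px):
    . . . . . . .
    . . . . . . .
    . . . . . . .
    . . . . . . .
    . . X . . . .
    . . . X . . .
    . . . . X . .
    . . . . . X .
    . . . . . . .

Z-buffer (winner per pixel, '.' = empty):
  . . 1 . . . .
  . . . 1 . . .
  . . . . 1 . .
  . . . . . . 0
  . 0 2 0 0 0 .
  . . 0 2 0 0 .
  . . 0 0 2 . .
  . . . 0 0 2 .
  . . . . . . .

Final: -1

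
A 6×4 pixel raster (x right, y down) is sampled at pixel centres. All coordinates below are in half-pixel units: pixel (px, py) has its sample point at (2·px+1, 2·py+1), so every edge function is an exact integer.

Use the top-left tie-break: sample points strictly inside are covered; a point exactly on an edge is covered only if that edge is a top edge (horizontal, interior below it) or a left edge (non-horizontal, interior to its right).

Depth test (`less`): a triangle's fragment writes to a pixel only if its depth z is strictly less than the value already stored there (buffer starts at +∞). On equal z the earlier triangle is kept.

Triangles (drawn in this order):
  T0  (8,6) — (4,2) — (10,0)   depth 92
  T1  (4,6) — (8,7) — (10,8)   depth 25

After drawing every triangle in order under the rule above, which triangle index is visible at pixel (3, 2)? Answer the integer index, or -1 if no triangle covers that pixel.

T0:
  2·area = 32
  edge (8, 6)→(4, 2): d=(-4,-4) top-left  bias=+0
  edge (4, 2)→(10, 0): d=(6,-2) top-left  bias=+0
  edge (10, 0)→(8, 6): d=(-2,6) right/bottom  bias=-1
    (1,0)@(3, 1): e=[0,-8,40] → .  [on edge]
    (3,0)@(7, 1): e=[16,0,16] → X  [on edge]
    (4,0)@(9, 1): e=[24,4,4] → X
    (5,0)@(11, 1): e=[32,8,-8] → .
    (0,1)@(1, 3): e=[-16,0,48] → .  [on edge]
    (2,1)@(5, 3): e=[0,8,24] → X  [on edge]
    (4,1)@(9, 3): e=[16,16,0] → .  [on edge]
    (2,2)@(5, 5): e=[-8,20,20] → .
    (3,2)@(7, 5): e=[0,24,8] → X  [on edge]
    (4,2)@(9, 5): e=[8,28,-4] → .
    (3,3)@(7, 7): e=[-8,36,4] → .
    (4,3)@(9, 7): e=[0,40,-8] → .  [on edge]
  covered (5 px):
    . . . X X .
    . . X X . .
    . . . X . .
    . . . . . .
T1:
  2·area = 2
  edge (4, 6)→(8, 7): d=(4,1) right/bottom  bias=-1
  edge (8, 7)→(10, 8): d=(2,1) right/bottom  bias=-1
  edge (10, 8)→(4, 6): d=(-6,-2) top-left  bias=+0
    (0,2)@(1, 5): e=[-1,3,0] → .  [on edge]
    (3,3)@(7, 7): e=[1,1,0] → X  [on edge]
    (4,3)@(9, 7): e=[-1,-1,4] → .
  covered (1 px):
    . . . . . .
    . . . . . .
    . . . . . .
    . . . X . .

Z-buffer (winner per pixel, '.' = empty):
  . . . 0 0 .
  . . 0 0 . .
  . . . 0 . .
  . . . 1 . .

Final: 0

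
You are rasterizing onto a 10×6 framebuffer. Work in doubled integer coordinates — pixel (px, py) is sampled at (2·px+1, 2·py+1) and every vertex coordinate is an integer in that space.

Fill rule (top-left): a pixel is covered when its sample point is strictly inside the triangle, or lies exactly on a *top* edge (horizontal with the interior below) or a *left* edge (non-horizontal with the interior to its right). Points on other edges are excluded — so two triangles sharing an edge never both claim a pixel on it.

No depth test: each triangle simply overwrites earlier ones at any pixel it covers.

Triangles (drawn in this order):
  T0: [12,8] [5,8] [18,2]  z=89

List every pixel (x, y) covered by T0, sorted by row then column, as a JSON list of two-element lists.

T0:
  2·area = 42
  edge (12, 8)→(5, 8): d=(-7,0) right/bottom  bias=-1
  edge (5, 8)→(18, 2): d=(13,-6) top-left  bias=+0
  edge (18, 2)→(12, 8): d=(-6,6) right/bottom  bias=-1
    (9,0)@(19, 1): e=[49,-7,0] → ·  [on edge]
    (8,1)@(17, 3): e=[35,7,0] → ·  [on edge]
    (6,2)@(13, 5): e=[21,9,12] → #
    (7,2)@(15, 5): e=[21,21,0] → ·  [on edge]
    (4,3)@(9, 7): e=[7,11,24] → #
    (5,3)@(11, 7): e=[7,23,12] → #
    (6,3)@(13, 7): e=[7,35,0] → ·  [on edge]
    (4,4)@(9, 9): e=[-7,37,12] → ·
    (5,4)@(11, 9): e=[-7,49,0] → ·  [on edge]
    (4,5)@(9, 11): e=[-21,63,0] → ·  [on edge]
  covered (3 px):
    · · · · · · · · · ·
    · · · · · · · · · ·
    · · · · · · # · · ·
    · · · · # # · · · ·
    · · · · · · · · · ·
    · · · · · · · · · ·

Answer: [[6,2],[4,3],[5,3]]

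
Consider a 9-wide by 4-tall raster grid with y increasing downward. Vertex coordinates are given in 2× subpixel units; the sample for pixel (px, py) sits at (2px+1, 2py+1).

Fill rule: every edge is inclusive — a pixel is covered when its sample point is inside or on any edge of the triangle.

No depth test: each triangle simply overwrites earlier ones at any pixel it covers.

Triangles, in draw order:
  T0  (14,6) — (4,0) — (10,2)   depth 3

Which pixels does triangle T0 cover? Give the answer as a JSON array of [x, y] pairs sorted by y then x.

T0:
  2·area = 16
  edge (14, 6)→(4, 0): d=(-10,-6) inclusive
  edge (4, 0)→(10, 2): d=(6,2) inclusive
  edge (10, 2)→(14, 6): d=(4,4) inclusive
    (3,0)@(7, 1): e=[8,0,8] → #  [on edge]
    (4,0)@(9, 1): e=[20,-4,0] → ·  [on edge]
    (3,1)@(7, 3): e=[-12,12,16] → ·
    (4,1)@(9, 3): e=[0,8,8] → #  [on edge]
    (5,1)@(11, 3): e=[12,4,0] → #  [on edge]
    (6,1)@(13, 3): e=[24,0,-8] → ·  [on edge]
    (4,2)@(9, 5): e=[-20,20,16] → ·
    (5,2)@(11, 5): e=[-8,16,8] → ·
    (6,2)@(13, 5): e=[4,12,0] → #  [on edge]
    (7,2)@(15, 5): e=[16,8,-8] → ·
    (6,3)@(13, 7): e=[-16,24,8] → ·
    (7,3)@(15, 7): e=[-4,20,0] → ·  [on edge]
  covered (4 px):
    · · · # · · · · ·
    · · · · # # · · ·
    · · · · · · # · ·
    · · · · · · · · ·

Answer: [[3,0],[4,1],[5,1],[6,2]]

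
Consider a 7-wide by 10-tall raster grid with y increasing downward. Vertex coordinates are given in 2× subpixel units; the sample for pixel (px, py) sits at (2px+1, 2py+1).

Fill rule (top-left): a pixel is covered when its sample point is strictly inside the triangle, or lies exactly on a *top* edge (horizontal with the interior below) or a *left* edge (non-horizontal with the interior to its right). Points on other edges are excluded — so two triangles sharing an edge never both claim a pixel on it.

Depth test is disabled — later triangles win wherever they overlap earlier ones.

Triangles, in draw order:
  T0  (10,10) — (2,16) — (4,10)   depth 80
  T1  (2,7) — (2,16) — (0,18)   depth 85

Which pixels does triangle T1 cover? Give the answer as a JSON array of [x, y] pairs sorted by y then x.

T0:
  2·area = 36
  edge (10, 10)→(2, 16): d=(-8,6) right/bottom  bias=-1
  edge (2, 16)→(4, 10): d=(2,-6) top-left  bias=+0
  edge (4, 10)→(10, 10): d=(6,0) top-left  bias=+0
    (3,0)@(7, 1): e=[90,0,-54] → .  [on edge]
    (2,3)@(5, 7): e=[54,0,-18] → .  [on edge]
    (2,5)@(5, 11): e=[22,8,6] → X
    (3,5)@(7, 11): e=[10,20,6] → X
    (4,5)@(9, 11): e=[-2,32,6] → .
    (1,6)@(3, 13): e=[18,0,18] → X  [on edge]
    (3,6)@(7, 13): e=[-6,24,18] → .
    (1,7)@(3, 15): e=[2,4,30] → X
    (2,7)@(5, 15): e=[-10,16,30] → .
    (1,8)@(3, 17): e=[-14,8,42] → .
    (0,9)@(1, 19): e=[-18,0,54] → .  [on edge]
  covered (5 px):
    . . . . . . .
    . . . . . . .
    . . . . . . .
    . . . . . . .
    . . . . . . .
    . . X X . . .
    . X X . . . .
    . X . . . . .
    . . . . . . .
    . . . . . . .
T1:
  2·area = 18
  edge (2, 7)→(2, 16): d=(0,9) right/bottom  bias=-1
  edge (2, 16)→(0, 18): d=(-2,2) right/bottom  bias=-1
  edge (0, 18)→(2, 7): d=(2,-11) top-left  bias=+0
    (6,2)@(13, 5): e=[-99,0,117] → .  [on edge]
    (5,3)@(11, 7): e=[-81,0,99] → .  [on edge]
    (4,4)@(9, 9): e=[-63,0,81] → .  [on edge]
    (3,5)@(7, 11): e=[-45,0,63] → .  [on edge]
    (0,6)@(1, 13): e=[9,8,1] → X
    (1,6)@(3, 13): e=[-9,4,23] → .
    (2,6)@(5, 13): e=[-27,0,45] → .  [on edge]
    (0,7)@(1, 15): e=[9,4,5] → X
    (1,7)@(3, 15): e=[-9,0,27] → .  [on edge]
    (0,8)@(1, 17): e=[9,0,9] → .  [on edge]
  covered (2 px):
    . . . . . . .
    . . . . . . .
    . . . . . . .
    . . . . . . .
    . . . . . . .
    . . . . . . .
    X . . . . . .
    X . . . . . .
    . . . . . . .
    . . . . . . .

Final: [[0,6],[0,7]]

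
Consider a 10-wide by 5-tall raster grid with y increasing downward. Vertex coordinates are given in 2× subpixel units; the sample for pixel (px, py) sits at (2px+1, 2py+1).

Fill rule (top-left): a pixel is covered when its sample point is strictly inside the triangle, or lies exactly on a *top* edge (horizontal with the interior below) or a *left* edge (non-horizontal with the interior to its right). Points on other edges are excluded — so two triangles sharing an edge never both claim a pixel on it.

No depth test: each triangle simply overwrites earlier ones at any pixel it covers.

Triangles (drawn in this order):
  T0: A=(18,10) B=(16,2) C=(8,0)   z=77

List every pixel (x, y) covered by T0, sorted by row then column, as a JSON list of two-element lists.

T0:
  2·area = 60  (B↔C swapped to make it positive)
  edge (18, 10)→(8, 0): d=(-10,-10) top-left  bias=+0
  edge (8, 0)→(16, 2): d=(8,2) right/bottom  bias=-1
  edge (16, 2)→(18, 10): d=(2,8) right/bottom  bias=-1
    (4,0)@(9, 1): e=[0,6,54] → X  [on edge]
    (5,0)@(11, 1): e=[20,2,38] → X
    (6,0)@(13, 1): e=[40,-2,22] → .
    (4,1)@(9, 3): e=[-20,22,58] → .
    (5,1)@(11, 3): e=[0,18,42] → X  [on edge]
    (6,1)@(13, 3): e=[20,14,26] → X
    (7,1)@(15, 3): e=[40,10,10] → X
    (8,1)@(17, 3): e=[60,6,-6] → .
    (5,2)@(11, 5): e=[-20,34,46] → .
    (6,2)@(13, 5): e=[0,30,30] → X  [on edge]
    (8,2)@(17, 5): e=[40,22,-2] → .
    (6,3)@(13, 7): e=[-20,46,34] → .
    (7,3)@(15, 7): e=[0,42,18] → X  [on edge]
    (8,4)@(17, 9): e=[0,54,6] → X  [on edge]
  covered (10 px):
    . . . . X X . . . .
    . . . . . X X X . .
    . . . . . . X X . .
    . . . . . . . X X .
    . . . . . . . . X .

Result: [[4,0],[5,0],[5,1],[6,1],[7,1],[6,2],[7,2],[7,3],[8,3],[8,4]]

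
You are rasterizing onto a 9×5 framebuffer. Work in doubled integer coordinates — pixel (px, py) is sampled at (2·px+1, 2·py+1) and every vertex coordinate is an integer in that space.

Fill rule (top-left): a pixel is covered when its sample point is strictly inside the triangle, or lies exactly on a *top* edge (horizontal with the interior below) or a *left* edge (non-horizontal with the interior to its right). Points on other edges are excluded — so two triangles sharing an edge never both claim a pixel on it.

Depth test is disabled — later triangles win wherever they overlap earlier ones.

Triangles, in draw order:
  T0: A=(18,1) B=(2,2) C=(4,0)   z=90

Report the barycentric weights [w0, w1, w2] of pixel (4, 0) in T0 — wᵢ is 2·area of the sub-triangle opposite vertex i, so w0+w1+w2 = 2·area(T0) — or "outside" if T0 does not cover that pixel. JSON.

T0:
  2·area = 30
  edge (18, 1)→(2, 2): d=(-16,1) right/bottom  bias=-1
  edge (2, 2)→(4, 0): d=(2,-2) top-left  bias=+0
  edge (4, 0)→(18, 1): d=(14,1) right/bottom  bias=-1
    (1,0)@(3, 1): e=[15,0,15] → X  [on edge]
    (2,0)@(5, 1): e=[13,4,13] → X
    (3,0)@(7, 1): e=[11,8,11] → X
    (4,0)@(9, 1): e=[9,12,9] → X
    (5,0)@(11, 1): e=[7,16,7] → X
    (6,0)@(13, 1): e=[5,20,5] → X
    (7,0)@(15, 1): e=[3,24,3] → X
    (8,0)@(17, 1): e=[1,28,1] → X
    (0,1)@(1, 3): e=[-15,0,45] → .  [on edge]
    (1,1)@(3, 3): e=[-17,4,43] → .
    (2,1)@(5, 3): e=[-19,8,41] → .
    (3,1)@(7, 3): e=[-21,12,39] → .
  covered (8 px):
    . X X X X X X X X
    . . . . . . . . .
    . . . . . . . . .
    . . . . . . . . .
    . . . . . . . . .

Answer: [12,9,9]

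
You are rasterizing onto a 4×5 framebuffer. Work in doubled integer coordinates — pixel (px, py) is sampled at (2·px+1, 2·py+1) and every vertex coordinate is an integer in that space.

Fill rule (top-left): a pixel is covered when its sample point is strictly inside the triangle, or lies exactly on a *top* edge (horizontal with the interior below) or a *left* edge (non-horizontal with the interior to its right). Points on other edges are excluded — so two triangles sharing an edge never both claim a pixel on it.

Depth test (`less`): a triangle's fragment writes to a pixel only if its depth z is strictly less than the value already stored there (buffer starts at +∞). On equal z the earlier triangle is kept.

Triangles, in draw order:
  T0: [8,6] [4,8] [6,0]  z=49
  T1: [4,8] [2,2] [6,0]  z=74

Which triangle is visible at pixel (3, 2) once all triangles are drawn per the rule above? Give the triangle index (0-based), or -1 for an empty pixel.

T0:
  2·area = 28
  edge (8, 6)→(4, 8): d=(-4,2) right/bottom  bias=-1
  edge (4, 8)→(6, 0): d=(2,-8) top-left  bias=+0
  edge (6, 0)→(8, 6): d=(2,6) right/bottom  bias=-1
    (3,1)@(7, 3): e=[14,14,0] → ·  [on edge]
    (2,2)@(5, 5): e=[10,2,16] → █
    (3,2)@(7, 5): e=[6,18,4] → █
    (2,3)@(5, 7): e=[2,6,20] → █
    (3,3)@(7, 7): e=[-2,22,8] → ·
    (2,4)@(5, 9): e=[-6,10,24] → ·
  covered (3 px):
    · · · ·
    · · · ·
    · · █ █
    · · █ ·
    · · · ·
T1:
  2·area = 28
  edge (4, 8)→(2, 2): d=(-2,-6) top-left  bias=+0
  edge (2, 2)→(6, 0): d=(4,-2) top-left  bias=+0
  edge (6, 0)→(4, 8): d=(-2,8) right/bottom  bias=-1
    (2,0)@(5, 1): e=[20,2,6] → █
    (3,0)@(7, 1): e=[32,6,-10] → ·
    (1,1)@(3, 3): e=[4,6,18] → █
    (3,1)@(7, 3): e=[28,14,-14] → ·
    (1,2)@(3, 5): e=[0,14,14] → █  [on edge]
    (2,2)@(5, 5): e=[12,18,-2] → ·
    (1,3)@(3, 7): e=[-4,22,10] → ·
  covered (4 px):
    · · █ ·
    · █ █ ·
    · █ · ·
    · · · ·
    · · · ·

Z-buffer (winner per pixel, '.' = empty):
  . . 1 .
  . 1 1 .
  . 1 0 0
  . . 0 .
  . . . .

Result: 0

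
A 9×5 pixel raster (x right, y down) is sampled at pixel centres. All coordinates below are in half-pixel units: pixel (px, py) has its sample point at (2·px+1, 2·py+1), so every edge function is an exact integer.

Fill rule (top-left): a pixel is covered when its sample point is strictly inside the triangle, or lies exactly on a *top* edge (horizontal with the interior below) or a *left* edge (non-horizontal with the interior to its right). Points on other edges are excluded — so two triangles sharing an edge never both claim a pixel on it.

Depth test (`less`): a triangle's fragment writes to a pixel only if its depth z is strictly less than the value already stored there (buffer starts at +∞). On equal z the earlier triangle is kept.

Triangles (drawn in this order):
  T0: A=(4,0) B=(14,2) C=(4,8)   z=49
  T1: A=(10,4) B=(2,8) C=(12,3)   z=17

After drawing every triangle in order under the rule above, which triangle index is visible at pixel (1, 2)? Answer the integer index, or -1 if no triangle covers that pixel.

T0:
  2·area = 80
  edge (4, 0)→(14, 2): d=(10,2) right/bottom  bias=-1
  edge (14, 2)→(4, 8): d=(-10,6) right/bottom  bias=-1
  edge (4, 8)→(4, 0): d=(0,-8) top-left  bias=+0
    (2,0)@(5, 1): e=[8,64,8] → X
    (3,0)@(7, 1): e=[4,52,24] → X
    (4,0)@(9, 1): e=[0,40,40] → .  [on edge]
    (2,1)@(5, 3): e=[28,44,8] → X
    (4,1)@(9, 3): e=[20,20,40] → X
    (5,1)@(11, 3): e=[16,8,56] → X
    (6,1)@(13, 3): e=[12,-4,72] → .
    (2,2)@(5, 5): e=[48,24,8] → X
    (4,2)@(9, 5): e=[40,0,40] → .  [on edge]
    (5,2)@(11, 5): e=[36,-12,56] → .
    (2,3)@(5, 7): e=[68,4,8] → X
    (3,3)@(7, 7): e=[64,-8,24] → .
  covered (9 px):
    . . X X . . . . .
    . . X X X X . . .
    . . X X . . . . .
    . . X . . . . . .
    . . . . . . . . .
T1:
  degenerate (2·area = 0) — covers nothing

Z-buffer (winner per pixel, '.' = empty):
  . . 0 0 . . . . .
  . . 0 0 0 0 . . .
  . . 0 0 . . . . .
  . . 0 . . . . . .
  . . . . . . . . .

Final: -1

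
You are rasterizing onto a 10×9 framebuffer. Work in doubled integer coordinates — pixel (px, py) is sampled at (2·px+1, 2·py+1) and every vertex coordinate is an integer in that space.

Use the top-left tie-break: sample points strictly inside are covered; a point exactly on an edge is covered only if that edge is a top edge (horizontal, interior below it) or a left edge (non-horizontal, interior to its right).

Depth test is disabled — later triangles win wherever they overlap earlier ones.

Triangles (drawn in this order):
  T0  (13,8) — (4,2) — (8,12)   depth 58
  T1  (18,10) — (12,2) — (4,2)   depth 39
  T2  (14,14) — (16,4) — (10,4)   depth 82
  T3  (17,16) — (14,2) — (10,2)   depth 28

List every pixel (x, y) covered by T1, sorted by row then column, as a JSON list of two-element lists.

T0:
  2·area = 66  (B↔C swapped to make it positive)
  edge (13, 8)→(8, 12): d=(-5,4) right/bottom  bias=-1
  edge (8, 12)→(4, 2): d=(-4,-10) top-left  bias=+0
  edge (4, 2)→(13, 8): d=(9,6) right/bottom  bias=-1
    (2,1)@(5, 3): e=[57,6,3] → X
    (3,1)@(7, 3): e=[49,26,-9] → .
    (2,2)@(5, 5): e=[47,-2,21] → .
    (3,2)@(7, 5): e=[39,18,9] → X
    (4,2)@(9, 5): e=[31,38,-3] → .
    (3,3)@(7, 7): e=[29,10,27] → X
    (4,3)@(9, 7): e=[21,30,15] → X
    (5,3)@(11, 7): e=[13,50,3] → X
    (6,3)@(13, 7): e=[5,70,-9] → .
    (3,4)@(7, 9): e=[19,2,45] → X
    (6,4)@(13, 9): e=[-5,62,9] → .
    (3,5)@(7, 11): e=[9,-6,63] → .
  covered (9 px):
    . . . . . . . . . .
    . . X . . . . . . .
    . . . X . . . . . .
    . . . X X X . . . .
    . . . X X X . . . .
    . . . . X . . . . .
    . . . . . . . . . .
    . . . . . . . . . .
    . . . . . . . . . .
T1:
  2·area = 64  (B↔C swapped to make it positive)
  edge (18, 10)→(4, 2): d=(-14,-8) top-left  bias=+0
  edge (4, 2)→(12, 2): d=(8,0) top-left  bias=+0
  edge (12, 2)→(18, 10): d=(6,8) right/bottom  bias=-1
    (3,1)@(7, 3): e=[10,8,46] → X
    (4,1)@(9, 3): e=[26,8,30] → X
    (5,1)@(11, 3): e=[42,8,14] → X
    (6,1)@(13, 3): e=[58,8,-2] → .
    (3,2)@(7, 5): e=[-18,24,58] → .
    (4,2)@(9, 5): e=[-2,24,42] → .
    (5,2)@(11, 5): e=[14,24,26] → X
    (6,2)@(13, 5): e=[30,24,10] → X
    (7,2)@(15, 5): e=[46,24,-6] → .
    (5,3)@(11, 7): e=[-14,40,38] → .
    (6,3)@(13, 7): e=[2,40,22] → X
    (7,3)@(15, 7): e=[18,40,6] → X
  covered (8 px):
    . . . . . . . . . .
    . . . X X X . . . .
    . . . . . X X . . .
    . . . . . . X X . .
    . . . . . . . . X .
    . . . . . . . . . .
    . . . . . . . . . .
    . . . . . . . . . .
    . . . . . . . . . .
T2:
  2·area = 60  (B↔C swapped to make it positive)
  edge (14, 14)→(10, 4): d=(-4,-10) top-left  bias=+0
  edge (10, 4)→(16, 4): d=(6,0) top-left  bias=+0
  edge (16, 4)→(14, 14): d=(-2,10) right/bottom  bias=-1
    (5,2)@(11, 5): e=[6,6,48] → X
    (6,2)@(13, 5): e=[26,6,28] → X
    (7,2)@(15, 5): e=[46,6,8] → X
    (8,2)@(17, 5): e=[66,6,-12] → .
    (5,3)@(11, 7): e=[-2,18,44] → .
    (6,3)@(13, 7): e=[18,18,24] → X
    (8,3)@(17, 7): e=[58,18,-16] → .
    (6,4)@(13, 9): e=[10,30,20] → X
    (7,4)@(15, 9): e=[30,30,0] → .  [on edge]
    (6,5)@(13, 11): e=[2,42,16] → X
    (7,5)@(15, 11): e=[22,42,-4] → .
    (6,6)@(13, 13): e=[-6,54,12] → .
  covered (7 px):
    . . . . . . . . . .
    . . . . . . . . . .
    . . . . . X X X . .
    . . . . . . X X . .
    . . . . . . X . . .
    . . . . . . X . . .
    . . . . . . . . . .
    . . . . . . . . . .
    . . . . . . . . . .
T3:
  2·area = 56  (B↔C swapped to make it positive)
  edge (17, 16)→(10, 2): d=(-7,-14) top-left  bias=+0
  edge (10, 2)→(14, 2): d=(4,0) top-left  bias=+0
  edge (14, 2)→(17, 16): d=(3,14) right/bottom  bias=-1
    (5,1)@(11, 3): e=[7,4,45] → X
    (6,1)@(13, 3): e=[35,4,17] → X
    (7,1)@(15, 3): e=[63,4,-11] → .
    (5,2)@(11, 5): e=[-7,12,51] → .
    (6,2)@(13, 5): e=[21,12,23] → X
    (7,2)@(15, 5): e=[49,12,-5] → .
    (6,3)@(13, 7): e=[7,20,29] → X
    (7,3)@(15, 7): e=[35,20,1] → X
    (8,3)@(17, 7): e=[63,20,-27] → .
    (6,4)@(13, 9): e=[-7,28,35] → .
    (7,4)@(15, 9): e=[21,28,7] → X
    (8,4)@(17, 9): e=[49,28,-21] → .
  covered (7 px):
    . . . . . . . . . .
    . . . . . X X . . .
    . . . . . . X . . .
    . . . . . . X X . .
    . . . . . . . X . .
    . . . . . . . X . .
    . . . . . . . . . .
    . . . . . . . . . .
    . . . . . . . . . .

Final: [[3,1],[4,1],[5,1],[5,2],[6,2],[6,3],[7,3],[8,4]]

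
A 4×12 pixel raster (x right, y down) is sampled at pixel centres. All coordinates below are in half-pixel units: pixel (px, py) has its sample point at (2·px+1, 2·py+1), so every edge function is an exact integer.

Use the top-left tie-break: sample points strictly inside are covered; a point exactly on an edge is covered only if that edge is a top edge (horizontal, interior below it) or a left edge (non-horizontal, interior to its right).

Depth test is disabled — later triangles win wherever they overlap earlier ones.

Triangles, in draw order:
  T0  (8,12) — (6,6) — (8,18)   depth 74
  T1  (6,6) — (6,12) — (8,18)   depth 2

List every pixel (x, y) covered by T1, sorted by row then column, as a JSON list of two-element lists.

T0:
  2·area = 12  (B↔C swapped to make it positive)
  edge (8, 12)→(8, 18): d=(0,6) right/bottom  bias=-1
  edge (8, 18)→(6, 6): d=(-2,-12) top-left  bias=+0
  edge (6, 6)→(8, 12): d=(2,6) right/bottom  bias=-1
    (2,1)@(5, 3): e=[18,-6,0] → .  [on edge]
    (3,4)@(7, 9): e=[6,6,0] → .  [on edge]
    (3,5)@(7, 11): e=[6,2,4] → X
    (3,6)@(7, 13): e=[6,-2,8] → .
  covered (1 px):
    . . . .
    . . . .
    . . . .
    . . . .
    . . . .
    . . . X
    . . . .
    . . . .
    . . . .
    . . . .
    . . . .
    . . . .
T1:
  2·area = 12  (B↔C swapped to make it positive)
  edge (6, 6)→(8, 18): d=(2,12) right/bottom  bias=-1
  edge (8, 18)→(6, 12): d=(-2,-6) top-left  bias=+0
  edge (6, 12)→(6, 6): d=(0,-6) top-left  bias=+0
    (1,1)@(3, 3): e=[30,0,-18] → .  [on edge]
    (2,4)@(5, 9): e=[18,0,-6] → .  [on edge]
    (3,6)@(7, 13): e=[2,4,6] → X
    (3,7)@(7, 15): e=[6,0,6] → X  [on edge]
    (3,8)@(7, 17): e=[10,-4,6] → .
  covered (2 px):
    . . . .
    . . . .
    . . . .
    . . . .
    . . . .
    . . . .
    . . . X
    . . . X
    . . . .
    . . . .
    . . . .
    . . . .

Result: [[3,6],[3,7]]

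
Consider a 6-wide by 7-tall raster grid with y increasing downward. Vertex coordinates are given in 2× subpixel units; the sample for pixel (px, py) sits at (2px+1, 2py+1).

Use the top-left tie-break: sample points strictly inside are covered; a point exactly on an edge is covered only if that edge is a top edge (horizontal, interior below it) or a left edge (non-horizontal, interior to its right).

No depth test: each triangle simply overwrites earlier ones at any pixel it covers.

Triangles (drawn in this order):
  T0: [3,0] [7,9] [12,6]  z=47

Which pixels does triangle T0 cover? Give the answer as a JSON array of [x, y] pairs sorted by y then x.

T0:
  2·area = 57  (B↔C swapped to make it positive)
  edge (3, 0)→(12, 6): d=(9,6) right/bottom  bias=-1
  edge (12, 6)→(7, 9): d=(-5,3) right/bottom  bias=-1
  edge (7, 9)→(3, 0): d=(-4,-9) top-left  bias=+0
    (2,1)@(5, 3): e=[15,36,6] → █
    (3,1)@(7, 3): e=[3,30,24] → █
    (4,1)@(9, 3): e=[-9,24,42] → ·
    (2,2)@(5, 5): e=[33,26,-2] → ·
    (3,2)@(7, 5): e=[21,20,16] → █
    (4,2)@(9, 5): e=[9,14,34] → █
    (5,2)@(11, 5): e=[-3,8,52] → ·
    (3,3)@(7, 7): e=[39,10,8] → █
    (5,3)@(11, 7): e=[15,-2,44] → ·
    (3,4)@(7, 9): e=[57,0,0] → ·  [on edge]
    (4,4)@(9, 9): e=[45,-6,18] → ·
  covered (6 px):
    · · · · · ·
    · · █ █ · ·
    · · · █ █ ·
    · · · █ █ ·
    · · · · · ·
    · · · · · ·
    · · · · · ·

Result: [[2,1],[3,1],[3,2],[4,2],[3,3],[4,3]]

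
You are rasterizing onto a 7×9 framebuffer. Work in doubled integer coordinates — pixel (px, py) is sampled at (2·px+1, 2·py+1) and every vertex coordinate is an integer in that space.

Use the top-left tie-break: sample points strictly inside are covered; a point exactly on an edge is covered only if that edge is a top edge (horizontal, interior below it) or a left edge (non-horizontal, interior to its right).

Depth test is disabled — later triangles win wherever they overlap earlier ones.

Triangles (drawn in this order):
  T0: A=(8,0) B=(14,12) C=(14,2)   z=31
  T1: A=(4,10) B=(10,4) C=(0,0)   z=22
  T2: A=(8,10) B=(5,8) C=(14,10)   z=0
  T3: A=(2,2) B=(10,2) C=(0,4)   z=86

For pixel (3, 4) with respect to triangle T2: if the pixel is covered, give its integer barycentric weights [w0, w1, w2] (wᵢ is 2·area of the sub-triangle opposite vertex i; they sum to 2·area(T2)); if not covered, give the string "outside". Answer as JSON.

T0:
  2·area = 60  (B↔C swapped to make it positive)
  edge (8, 0)→(14, 2): d=(6,2) right/bottom  bias=-1
  edge (14, 2)→(14, 12): d=(0,10) right/bottom  bias=-1
  edge (14, 12)→(8, 0): d=(-6,-12) top-left  bias=+0
    (4,0)@(9, 1): e=[4,50,6] → X
    (5,0)@(11, 1): e=[0,30,30] → .  [on edge]
    (4,1)@(9, 3): e=[16,50,-6] → .
    (5,1)@(11, 3): e=[12,30,18] → X
    (6,1)@(13, 3): e=[8,10,42] → X
    (5,2)@(11, 5): e=[24,30,6] → X
    (5,3)@(11, 7): e=[36,30,-6] → .
    (6,3)@(13, 7): e=[32,10,18] → X
    (6,4)@(13, 9): e=[44,10,6] → X
    (6,5)@(13, 11): e=[56,10,-6] → .
  covered (7 px):
    . . . . X . .
    . . . . . X X
    . . . . . X X
    . . . . . . X
    . . . . . . X
    . . . . . . .
    . . . . . . .
    . . . . . . .
    . . . . . . .
T1:
  2·area = 84  (B↔C swapped to make it positive)
  edge (4, 10)→(0, 0): d=(-4,-10) top-left  bias=+0
  edge (0, 0)→(10, 4): d=(10,4) right/bottom  bias=-1
  edge (10, 4)→(4, 10): d=(-6,6) right/bottom  bias=-1
    (0,0)@(1, 1): e=[6,6,72] → X
    (1,0)@(3, 1): e=[26,-2,60] → .
    (6,0)@(13, 1): e=[126,-42,0] → .  [on edge]
    (0,1)@(1, 3): e=[-2,26,60] → .
    (1,1)@(3, 3): e=[18,18,48] → X
    (2,1)@(5, 3): e=[38,10,36] → X
    (3,1)@(7, 3): e=[58,2,24] → X
    (4,1)@(9, 3): e=[78,-6,12] → .
    (5,1)@(11, 3): e=[98,-14,0] → .  [on edge]
    (1,2)@(3, 5): e=[10,38,36] → X
    (4,2)@(9, 5): e=[70,14,0] → .  [on edge]
    (1,3)@(3, 7): e=[2,58,24] → X
    (3,3)@(7, 7): e=[42,42,0] → .  [on edge]
    (2,4)@(5, 9): e=[14,70,0] → .  [on edge]
    (1,5)@(3, 11): e=[-14,98,0] → .  [on edge]
    (0,6)@(1, 13): e=[-42,126,0] → .  [on edge]
  covered (9 px):
    X . . . . . .
    . X X X . . .
    . X X X . . .
    . X X . . . .
    . . . . . . .
    . . . . . . .
    . . . . . . .
    . . . . . . .
    . . . . . . .
T2:
  2·area = 12
  edge (8, 10)→(5, 8): d=(-3,-2) top-left  bias=+0
  edge (5, 8)→(14, 10): d=(9,2) right/bottom  bias=-1
  edge (14, 10)→(8, 10): d=(-6,0) right/bottom  bias=-1
    (3,4)@(7, 9): e=[1,5,6] → X
    (4,4)@(9, 9): e=[5,1,6] → X
    (5,4)@(11, 9): e=[9,-3,6] → .
    (3,5)@(7, 11): e=[-5,23,-6] → .
    (4,5)@(9, 11): e=[-1,19,-6] → .
  covered (2 px):
    . . . . . . .
    . . . . . . .
    . . . . . . .
    . . . . . . .
    . . . X X . .
    . . . . . . .
    . . . . . . .
    . . . . . . .
    . . . . . . .
T3:
  2·area = 16
  edge (2, 2)→(10, 2): d=(8,0) top-left  bias=+0
  edge (10, 2)→(0, 4): d=(-10,2) right/bottom  bias=-1
  edge (0, 4)→(2, 2): d=(2,-2) top-left  bias=+0
    (1,0)@(3, 1): e=[-8,24,0] → .  [on edge]
    (0,1)@(1, 3): e=[8,8,0] → X  [on edge]
    (1,1)@(3, 3): e=[8,4,4] → X
    (2,1)@(5, 3): e=[8,0,8] → .  [on edge]
    (0,2)@(1, 5): e=[24,-12,4] → .
    (1,2)@(3, 5): e=[24,-16,8] → .
  covered (2 px):
    . . . . . . .
    X X . . . . .
    . . . . . . .
    . . . . . . .
    . . . . . . .
    . . . . . . .
    . . . . . . .
    . . . . . . .
    . . . . . . .

Answer: [5,6,1]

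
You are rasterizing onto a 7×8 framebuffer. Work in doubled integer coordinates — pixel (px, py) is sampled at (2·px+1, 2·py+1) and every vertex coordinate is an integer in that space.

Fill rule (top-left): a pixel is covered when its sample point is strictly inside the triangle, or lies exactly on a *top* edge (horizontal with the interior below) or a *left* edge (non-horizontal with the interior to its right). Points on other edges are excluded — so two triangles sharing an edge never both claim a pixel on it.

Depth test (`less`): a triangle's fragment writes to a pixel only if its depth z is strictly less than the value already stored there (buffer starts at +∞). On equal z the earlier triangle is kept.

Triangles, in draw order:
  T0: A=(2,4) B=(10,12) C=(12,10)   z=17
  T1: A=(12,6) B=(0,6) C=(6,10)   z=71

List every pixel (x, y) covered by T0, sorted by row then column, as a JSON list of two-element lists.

T0:
  2·area = 32  (B↔C swapped to make it positive)
  edge (2, 4)→(12, 10): d=(10,6) right/bottom  bias=-1
  edge (12, 10)→(10, 12): d=(-2,2) right/bottom  bias=-1
  edge (10, 12)→(2, 4): d=(-8,-8) top-left  bias=+0
    (0,1)@(1, 3): e=[-4,36,0] → .  [on edge]
    (1,2)@(3, 5): e=[4,28,0] → X  [on edge]
    (2,2)@(5, 5): e=[-8,24,16] → .
    (1,3)@(3, 7): e=[24,24,-16] → .
    (2,3)@(5, 7): e=[12,20,0] → X  [on edge]
    (3,3)@(7, 7): e=[0,16,16] → .  [on edge]
    (2,4)@(5, 9): e=[32,16,-16] → .
    (3,4)@(7, 9): e=[20,12,0] → X  [on edge]
    (4,4)@(9, 9): e=[8,8,16] → X
    (5,4)@(11, 9): e=[-4,4,32] → .
    (6,4)@(13, 9): e=[-16,0,48] → .  [on edge]
    (3,5)@(7, 11): e=[40,8,-16] → .
    (4,5)@(9, 11): e=[28,4,0] → X  [on edge]
    (5,5)@(11, 11): e=[16,0,16] → .  [on edge]
    (4,6)@(9, 13): e=[48,0,-16] → .  [on edge]
    (5,6)@(11, 13): e=[36,-4,0] → .  [on edge]
    (3,7)@(7, 15): e=[80,0,-48] → .  [on edge]
    (6,7)@(13, 15): e=[44,-12,0] → .  [on edge]
  covered (5 px):
    . . . . . . .
    . . . . . . .
    . X . . . . .
    . . X . . . .
    . . . X X . .
    . . . . X . .
    . . . . . . .
    . . . . . . .
T1:
  2·area = 48  (B↔C swapped to make it positive)
  edge (12, 6)→(6, 10): d=(-6,4) right/bottom  bias=-1
  edge (6, 10)→(0, 6): d=(-6,-4) top-left  bias=+0
  edge (0, 6)→(12, 6): d=(12,0) top-left  bias=+0
    (1,3)@(3, 7): e=[30,6,12] → X
    (2,3)@(5, 7): e=[22,14,12] → X
    (3,3)@(7, 7): e=[14,22,12] → X
    (4,3)@(9, 7): e=[6,30,12] → X
    (5,3)@(11, 7): e=[-2,38,12] → .
    (1,4)@(3, 9): e=[18,-6,36] → .
    (2,4)@(5, 9): e=[10,2,36] → X
    (4,4)@(9, 9): e=[-6,18,36] → .
    (2,5)@(5, 11): e=[-2,-10,60] → .
    (3,5)@(7, 11): e=[-10,-2,60] → .
  covered (6 px):
    . . . . . . .
    . . . . . . .
    . . . . . . .
    . X X X X . .
    . . X X . . .
    . . . . . . .
    . . . . . . .
    . . . . . . .

Answer: [[1,2],[2,3],[3,4],[4,4],[4,5]]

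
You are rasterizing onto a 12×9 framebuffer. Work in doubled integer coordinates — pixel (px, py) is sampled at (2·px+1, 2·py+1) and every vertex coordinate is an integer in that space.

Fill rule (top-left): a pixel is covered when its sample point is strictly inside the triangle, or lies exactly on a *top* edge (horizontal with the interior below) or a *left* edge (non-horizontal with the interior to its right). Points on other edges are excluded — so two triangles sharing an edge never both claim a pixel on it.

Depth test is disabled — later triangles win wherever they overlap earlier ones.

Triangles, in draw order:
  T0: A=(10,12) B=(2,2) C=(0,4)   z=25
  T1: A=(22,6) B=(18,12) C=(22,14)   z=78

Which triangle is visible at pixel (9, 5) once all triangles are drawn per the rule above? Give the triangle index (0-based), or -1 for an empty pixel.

T0:
  2·area = 36  (B↔C swapped to make it positive)
  edge (10, 12)→(0, 4): d=(-10,-8) top-left  bias=+0
  edge (0, 4)→(2, 2): d=(2,-2) top-left  bias=+0
  edge (2, 2)→(10, 12): d=(8,10) right/bottom  bias=-1
    (1,0)@(3, 1): e=[54,0,-18] → ·  [on edge]
    (0,1)@(1, 3): e=[18,0,18] → #  [on edge]
    (1,1)@(3, 3): e=[34,4,-2] → ·
    (0,2)@(1, 5): e=[-2,4,34] → ·
    (1,2)@(3, 5): e=[14,8,14] → #
    (2,2)@(5, 5): e=[30,12,-6] → ·
    (1,3)@(3, 7): e=[-6,12,30] → ·
    (2,3)@(5, 7): e=[10,16,10] → #
    (3,3)@(7, 7): e=[26,20,-10] → ·
    (2,4)@(5, 9): e=[-10,20,26] → ·
    (3,4)@(7, 9): e=[6,24,6] → #
    (4,4)@(9, 9): e=[22,28,-14] → ·
  covered (5 px):
    · · · · · · · · · · · ·
    # · · · · · · · · · · ·
    · # · · · · · · · · · ·
    · · # · · · · · · · · ·
    · · · # · · · · · · · ·
    · · · · # · · · · · · ·
    · · · · · · · · · · · ·
    · · · · · · · · · · · ·
    · · · · · · · · · · · ·
T1:
  2·area = 32  (B↔C swapped to make it positive)
  edge (22, 6)→(22, 14): d=(0,8) right/bottom  bias=-1
  edge (22, 14)→(18, 12): d=(-4,-2) top-left  bias=+0
  edge (18, 12)→(22, 6): d=(4,-6) top-left  bias=+0
    (10,4)@(21, 9): e=[8,18,6] → #
    (11,4)@(23, 9): e=[-8,22,18] → ·
    (9,5)@(19, 11): e=[24,6,2] → #
    (11,5)@(23, 11): e=[-8,14,26] → ·
    (9,6)@(19, 13): e=[24,-2,10] → ·
    (10,6)@(21, 13): e=[8,2,22] → #
    (11,6)@(23, 13): e=[-8,6,34] → ·
    (10,7)@(21, 15): e=[8,-6,30] → ·
  covered (4 px):
    · · · · · · · · · · · ·
    · · · · · · · · · · · ·
    · · · · · · · · · · · ·
    · · · · · · · · · · · ·
    · · · · · · · · · · # ·
    · · · · · · · · · # # ·
    · · · · · · · · · · # ·
    · · · · · · · · · · · ·
    · · · · · · · · · · · ·

Z-buffer (winner per pixel, '.' = empty):
  . . . . . . . . . . . .
  0 . . . . . . . . . . .
  . 0 . . . . . . . . . .
  . . 0 . . . . . . . . .
  . . . 0 . . . . . . 1 .
  . . . . 0 . . . . 1 1 .
  . . . . . . . . . . 1 .
  . . . . . . . . . . . .
  . . . . . . . . . . . .

Answer: 1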